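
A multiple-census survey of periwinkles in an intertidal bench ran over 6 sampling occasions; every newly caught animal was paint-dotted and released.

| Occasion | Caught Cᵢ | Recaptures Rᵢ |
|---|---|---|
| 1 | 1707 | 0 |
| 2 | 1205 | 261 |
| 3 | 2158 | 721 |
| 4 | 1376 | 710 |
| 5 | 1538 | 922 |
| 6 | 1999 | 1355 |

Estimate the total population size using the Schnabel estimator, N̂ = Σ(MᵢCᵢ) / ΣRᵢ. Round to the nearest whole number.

N ≈ 7924

Marked at large before each occasion: Mᵢ = Σⱼ<ᵢ (Cⱼ − Rⱼ) → M1=0, M2=1707, M3=2651, M4=4088, M5=4754, M6=5370
Σ MᵢCᵢ = 0·1707 + 1707·1205 + 2651·2158 + 4088·1376 + 4754·1538 + 5370·1999 = 0 + 2056935 + 5720858 + 5625088 + 7311652 + 10734630 = 31449163
Σ Rᵢ = 0 + 261 + 721 + 710 + 922 + 1355 = 3969
N̂ = 31449163 / 3969 ≈ 7923.7 → 7924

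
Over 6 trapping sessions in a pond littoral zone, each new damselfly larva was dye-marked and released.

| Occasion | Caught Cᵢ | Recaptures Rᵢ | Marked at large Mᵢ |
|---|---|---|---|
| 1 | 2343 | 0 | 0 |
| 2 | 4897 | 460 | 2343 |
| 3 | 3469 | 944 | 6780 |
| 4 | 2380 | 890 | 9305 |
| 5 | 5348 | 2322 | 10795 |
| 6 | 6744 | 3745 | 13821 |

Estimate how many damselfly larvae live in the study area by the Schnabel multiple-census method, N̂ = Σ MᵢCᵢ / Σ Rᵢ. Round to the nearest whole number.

Σ MᵢCᵢ = 0·2343 + 2343·4897 + 6780·3469 + 9305·2380 + 10795·5348 + 13821·6744 = 0 + 11473671 + 23519820 + 22145900 + 57731660 + 93208824 = 208079875
Σ Rᵢ = 0 + 460 + 944 + 890 + 2322 + 3745 = 8361
N̂ = 208079875 / 8361 ≈ 24887.0 → 24887

N ≈ 24,887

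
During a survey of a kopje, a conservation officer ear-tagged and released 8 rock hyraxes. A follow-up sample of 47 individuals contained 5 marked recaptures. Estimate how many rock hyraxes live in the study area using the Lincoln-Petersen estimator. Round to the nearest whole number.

If marked individuals mix randomly, R/C ≈ M/N, giving N ≈ M·C/R.
N = (8 × 47) / 5 = 376 / 5 ≈ 75.2 → 75

N ≈ 75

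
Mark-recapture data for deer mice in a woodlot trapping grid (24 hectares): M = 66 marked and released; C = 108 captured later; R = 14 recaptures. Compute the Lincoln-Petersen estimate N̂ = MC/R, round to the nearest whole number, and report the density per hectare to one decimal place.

density ≈ 21.2 deer mice per hectare

N̂ = 66·108/14 = 7128/14 ≈ 509.1 → 509
Density = N̂ / area = 509 / 24 ≈ 21.21 → 21.2 per hectare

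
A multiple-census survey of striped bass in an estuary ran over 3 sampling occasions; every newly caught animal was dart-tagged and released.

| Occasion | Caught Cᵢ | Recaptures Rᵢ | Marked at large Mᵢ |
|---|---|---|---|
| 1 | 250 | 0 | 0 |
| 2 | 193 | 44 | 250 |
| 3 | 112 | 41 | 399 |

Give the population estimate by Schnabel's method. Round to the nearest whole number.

N ≈ 1093

Σ MᵢCᵢ = 0·250 + 250·193 + 399·112 = 0 + 48250 + 44688 = 92938
Σ Rᵢ = 0 + 44 + 41 = 85
N̂ = 92938 / 85 ≈ 1093.4 → 1093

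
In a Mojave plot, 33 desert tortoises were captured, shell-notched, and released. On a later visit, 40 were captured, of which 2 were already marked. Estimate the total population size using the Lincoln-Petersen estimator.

N = 660

N = (33 × 40) / 2 = 1320 / 2 = 660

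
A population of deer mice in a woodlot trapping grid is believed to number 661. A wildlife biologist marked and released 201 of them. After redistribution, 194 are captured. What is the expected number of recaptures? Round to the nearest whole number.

The marked fraction of the population is 201/661, so in a sample of 194 expect C·(M/N) marked.
E[R] = 201 × 194 / 661 = 38994 / 661 ≈ 59.0 → 59

expected recaptures ≈ 59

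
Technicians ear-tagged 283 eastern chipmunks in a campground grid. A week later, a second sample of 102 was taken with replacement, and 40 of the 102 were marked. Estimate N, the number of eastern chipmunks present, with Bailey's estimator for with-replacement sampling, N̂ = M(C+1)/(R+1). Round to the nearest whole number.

N ≈ 711

N̂ = 283·(102+1)/(40+1) = 283·103/41 = 29149/41 ≈ 711.0 → 711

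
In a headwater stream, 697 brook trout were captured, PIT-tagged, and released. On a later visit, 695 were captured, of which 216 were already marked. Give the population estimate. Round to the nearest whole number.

N = (697 × 695) / 216 = 484415 / 216 ≈ 2242.7 → 2243

N ≈ 2243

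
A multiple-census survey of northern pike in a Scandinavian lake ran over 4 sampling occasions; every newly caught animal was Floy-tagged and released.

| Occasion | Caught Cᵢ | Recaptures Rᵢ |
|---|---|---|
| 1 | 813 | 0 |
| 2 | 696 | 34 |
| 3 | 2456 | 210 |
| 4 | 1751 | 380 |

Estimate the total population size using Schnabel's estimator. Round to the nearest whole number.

Marked at large before each occasion: Mᵢ = Σⱼ<ᵢ (Cⱼ − Rⱼ) → M1=0, M2=813, M3=1475, M4=3721
Σ MᵢCᵢ = 0·813 + 813·696 + 1475·2456 + 3721·1751 = 0 + 565848 + 3622600 + 6515471 = 10703919
Σ Rᵢ = 0 + 34 + 210 + 380 = 624
N̂ = 10703919 / 624 ≈ 17153.7 → 17154

N ≈ 17,154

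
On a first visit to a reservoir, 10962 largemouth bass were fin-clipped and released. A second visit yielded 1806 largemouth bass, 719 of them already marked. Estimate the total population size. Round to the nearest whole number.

N = (10962 × 1806) / 719 = 19797372 / 719 ≈ 27534.6 → 27535

N ≈ 27,535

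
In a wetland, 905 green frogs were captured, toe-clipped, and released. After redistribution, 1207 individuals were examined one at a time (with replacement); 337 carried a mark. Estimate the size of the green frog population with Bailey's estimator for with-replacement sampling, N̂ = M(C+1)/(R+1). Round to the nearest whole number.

N̂ = 905·(1207+1)/(337+1) = 905·1208/338 = 1093240/338 ≈ 3234.4 → 3234

N ≈ 3234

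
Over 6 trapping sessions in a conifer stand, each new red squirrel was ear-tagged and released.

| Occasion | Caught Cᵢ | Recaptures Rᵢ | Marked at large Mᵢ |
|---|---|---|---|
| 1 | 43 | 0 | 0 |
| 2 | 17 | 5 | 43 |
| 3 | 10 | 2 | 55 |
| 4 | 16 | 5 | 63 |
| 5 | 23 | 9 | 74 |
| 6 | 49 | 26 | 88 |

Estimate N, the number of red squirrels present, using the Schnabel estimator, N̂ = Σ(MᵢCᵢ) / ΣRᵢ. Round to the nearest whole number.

Σ MᵢCᵢ = 0·43 + 43·17 + 55·10 + 63·16 + 74·23 + 88·49 = 0 + 731 + 550 + 1008 + 1702 + 4312 = 8303
Σ Rᵢ = 0 + 5 + 2 + 5 + 9 + 26 = 47
N̂ = 8303 / 47 ≈ 176.7 → 177

N ≈ 177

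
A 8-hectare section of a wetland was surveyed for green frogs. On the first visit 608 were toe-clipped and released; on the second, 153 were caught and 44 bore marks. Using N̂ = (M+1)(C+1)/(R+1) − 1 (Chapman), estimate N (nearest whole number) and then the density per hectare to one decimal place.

density ≈ 260.4 green frogs per hectare

N̂ = 609·154/45 − 1 = 93786/45 − 1 ≈ 2083.1 → 2083
Density = N̂ / area = 2083 / 8 ≈ 260.38 → 260.4 per hectare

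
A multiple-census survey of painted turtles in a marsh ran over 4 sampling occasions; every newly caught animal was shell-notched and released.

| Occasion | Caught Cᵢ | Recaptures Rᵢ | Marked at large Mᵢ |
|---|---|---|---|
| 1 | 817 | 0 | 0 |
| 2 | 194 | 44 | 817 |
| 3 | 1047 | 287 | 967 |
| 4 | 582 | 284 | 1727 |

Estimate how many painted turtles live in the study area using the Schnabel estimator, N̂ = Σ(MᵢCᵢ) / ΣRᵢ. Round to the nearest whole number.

N ≈ 3538

Σ MᵢCᵢ = 0·817 + 817·194 + 967·1047 + 1727·582 = 0 + 158498 + 1012449 + 1005114 = 2176061
Σ Rᵢ = 0 + 44 + 287 + 284 = 615
N̂ = 2176061 / 615 ≈ 3538.3 → 3538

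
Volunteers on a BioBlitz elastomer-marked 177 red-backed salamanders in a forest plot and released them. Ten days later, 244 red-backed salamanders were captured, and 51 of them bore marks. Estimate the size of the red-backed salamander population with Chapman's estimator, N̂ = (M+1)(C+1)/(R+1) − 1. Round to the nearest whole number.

N ≈ 838

N̂ = (177+1)(244+1)/(51+1) − 1 = 178·245/52 − 1
= 43610/52 − 1 ≈ 838.7 − 1 ≈ 837.7 → 838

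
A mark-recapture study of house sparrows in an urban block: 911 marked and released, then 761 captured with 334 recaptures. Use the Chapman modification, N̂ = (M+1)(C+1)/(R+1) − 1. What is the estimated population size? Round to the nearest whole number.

N ≈ 2073

N̂ = (911+1)(761+1)/(334+1) − 1 = 912·762/335 − 1
= 694944/335 − 1 ≈ 2074.46 − 1 ≈ 2073.46 → 2073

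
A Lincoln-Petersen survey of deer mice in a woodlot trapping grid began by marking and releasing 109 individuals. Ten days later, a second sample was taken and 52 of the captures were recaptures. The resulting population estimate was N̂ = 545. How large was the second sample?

C = 260

From N = M·C/R: C = N·R / M = 545·52 / 109 = 28340 / 109 = 260.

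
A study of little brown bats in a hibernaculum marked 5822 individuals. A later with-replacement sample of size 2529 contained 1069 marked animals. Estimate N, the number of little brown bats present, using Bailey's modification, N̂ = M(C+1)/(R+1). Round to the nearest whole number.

N̂ = 5822·(2529+1)/(1069+1) = 5822·2530/1070 = 14729660/1070 ≈ 13766.0 → 13766

N ≈ 13,766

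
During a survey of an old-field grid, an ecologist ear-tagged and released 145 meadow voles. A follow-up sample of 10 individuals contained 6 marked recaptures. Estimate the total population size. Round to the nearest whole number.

N ≈ 242

If marked individuals mix randomly, R/C ≈ M/N, giving N ≈ M·C/R.
N = (145 × 10) / 6 = 1450 / 6 ≈ 241.7 → 242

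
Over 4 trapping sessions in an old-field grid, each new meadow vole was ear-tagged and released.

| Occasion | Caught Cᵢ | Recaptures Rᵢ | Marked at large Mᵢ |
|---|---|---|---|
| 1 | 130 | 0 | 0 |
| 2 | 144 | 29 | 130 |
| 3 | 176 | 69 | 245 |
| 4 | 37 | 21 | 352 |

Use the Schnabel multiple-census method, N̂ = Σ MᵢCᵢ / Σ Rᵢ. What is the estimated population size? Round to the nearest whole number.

Σ MᵢCᵢ = 0·130 + 130·144 + 245·176 + 352·37 = 0 + 18720 + 43120 + 13024 = 74864
Σ Rᵢ = 0 + 29 + 69 + 21 = 119
N̂ = 74864 / 119 ≈ 629.1 → 629

N ≈ 629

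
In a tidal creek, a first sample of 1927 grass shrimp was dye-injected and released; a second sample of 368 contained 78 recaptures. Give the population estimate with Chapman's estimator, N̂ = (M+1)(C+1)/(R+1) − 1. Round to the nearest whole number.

N̂ = (1927+1)(368+1)/(78+1) − 1 = 1928·369/79 − 1
= 711432/79 − 1 ≈ 9005.47 − 1 ≈ 9004.47 → 9004

N ≈ 9004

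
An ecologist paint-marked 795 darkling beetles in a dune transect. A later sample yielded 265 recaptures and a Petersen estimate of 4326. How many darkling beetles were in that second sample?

C = 1442

From N = M·C/R: C = N·R / M = 4326·265 / 795 = 1146390 / 795 = 1442.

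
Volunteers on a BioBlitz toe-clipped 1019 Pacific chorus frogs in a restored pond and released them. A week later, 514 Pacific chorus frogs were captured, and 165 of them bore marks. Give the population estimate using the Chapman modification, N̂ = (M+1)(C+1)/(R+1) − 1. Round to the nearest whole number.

N̂ = (1019+1)(514+1)/(165+1) − 1 = 1020·515/166 − 1
= 525300/166 − 1 ≈ 3164.46 − 1 ≈ 3163.46 → 3163

N ≈ 3163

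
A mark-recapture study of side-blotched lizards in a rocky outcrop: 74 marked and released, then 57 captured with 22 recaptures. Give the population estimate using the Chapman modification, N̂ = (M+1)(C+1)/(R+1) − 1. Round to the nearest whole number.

N̂ = (74+1)(57+1)/(22+1) − 1 = 75·58/23 − 1
= 4350/23 − 1 ≈ 189.1 − 1 ≈ 188.1 → 188

N ≈ 188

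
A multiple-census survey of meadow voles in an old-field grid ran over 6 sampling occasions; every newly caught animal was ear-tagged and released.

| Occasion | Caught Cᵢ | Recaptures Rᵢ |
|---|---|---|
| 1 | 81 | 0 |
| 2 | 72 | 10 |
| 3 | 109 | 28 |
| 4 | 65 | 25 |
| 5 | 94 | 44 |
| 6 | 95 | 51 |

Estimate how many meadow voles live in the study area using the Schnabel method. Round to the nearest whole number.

N ≈ 574

Marked at large before each occasion: Mᵢ = Σⱼ<ᵢ (Cⱼ − Rⱼ) → M1=0, M2=81, M3=143, M4=224, M5=264, M6=314
Σ MᵢCᵢ = 0·81 + 81·72 + 143·109 + 224·65 + 264·94 + 314·95 = 0 + 5832 + 15587 + 14560 + 24816 + 29830 = 90625
Σ Rᵢ = 0 + 10 + 28 + 25 + 44 + 51 = 158
N̂ = 90625 / 158 ≈ 573.6 → 574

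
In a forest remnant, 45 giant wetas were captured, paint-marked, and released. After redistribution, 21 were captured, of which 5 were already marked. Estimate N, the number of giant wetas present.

N = 189

Lincoln-Petersen assumes M/N = R/C, so N = M·C / R.
N = (45 × 21) / 5 = 945 / 5 = 189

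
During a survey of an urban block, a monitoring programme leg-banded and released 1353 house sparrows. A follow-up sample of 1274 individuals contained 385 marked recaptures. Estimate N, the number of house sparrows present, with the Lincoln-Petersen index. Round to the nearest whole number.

N ≈ 4477

If marked individuals mix randomly, R/C ≈ M/N, giving N ≈ M·C/R.
N = (1353 × 1274) / 385 = 1723722 / 385 ≈ 4477.2 → 4477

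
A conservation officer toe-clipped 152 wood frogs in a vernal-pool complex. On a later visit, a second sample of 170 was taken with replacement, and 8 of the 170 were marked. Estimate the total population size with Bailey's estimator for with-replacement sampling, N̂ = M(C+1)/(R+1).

N = 2888

N̂ = 152·(170+1)/(8+1) = 152·171/9 = 25992/9 = 2888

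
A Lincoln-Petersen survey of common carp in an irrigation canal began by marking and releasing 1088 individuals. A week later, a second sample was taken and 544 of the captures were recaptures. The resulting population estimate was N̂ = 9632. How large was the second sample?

C = 4816

From N = M·C/R: C = N·R / M = 9632·544 / 1088 = 5239808 / 1088 = 4816.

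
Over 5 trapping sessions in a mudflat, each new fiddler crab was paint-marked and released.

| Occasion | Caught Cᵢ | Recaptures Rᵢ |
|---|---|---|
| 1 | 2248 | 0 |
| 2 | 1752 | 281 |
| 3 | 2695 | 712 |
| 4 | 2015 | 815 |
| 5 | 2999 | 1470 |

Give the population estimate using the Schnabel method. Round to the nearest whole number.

Marked at large before each occasion: Mᵢ = Σⱼ<ᵢ (Cⱼ − Rⱼ) → M1=0, M2=2248, M3=3719, M4=5702, M5=6902
Σ MᵢCᵢ = 0·2248 + 2248·1752 + 3719·2695 + 5702·2015 + 6902·2999 = 0 + 3938496 + 10022705 + 11489530 + 20699098 = 46149829
Σ Rᵢ = 0 + 281 + 712 + 815 + 1470 = 3278
N̂ = 46149829 / 3278 ≈ 14078.7 → 14079

N ≈ 14,079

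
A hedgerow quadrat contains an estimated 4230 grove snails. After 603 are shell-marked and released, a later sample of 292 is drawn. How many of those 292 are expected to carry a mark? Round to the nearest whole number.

Expected recaptures E[R] = M·C / N.
E[R] = 603 × 292 / 4230 = 176076 / 4230 ≈ 41.6 → 42

expected recaptures ≈ 42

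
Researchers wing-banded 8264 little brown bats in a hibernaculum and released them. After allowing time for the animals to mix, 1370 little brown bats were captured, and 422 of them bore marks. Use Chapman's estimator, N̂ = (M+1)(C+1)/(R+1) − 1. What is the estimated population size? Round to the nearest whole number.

N̂ = (8264+1)(1370+1)/(422+1) − 1 = 8265·1371/423 − 1
= 11331315/423 − 1 ≈ 26788.0 − 1 ≈ 26787.0 → 26787

N ≈ 26,787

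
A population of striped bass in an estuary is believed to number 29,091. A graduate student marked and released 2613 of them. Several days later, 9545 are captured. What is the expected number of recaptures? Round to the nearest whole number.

Expected recaptures E[R] = M·C / N.
E[R] = 2613 × 9545 / 29091 = 24941085 / 29091 ≈ 857.3 → 857

expected recaptures ≈ 857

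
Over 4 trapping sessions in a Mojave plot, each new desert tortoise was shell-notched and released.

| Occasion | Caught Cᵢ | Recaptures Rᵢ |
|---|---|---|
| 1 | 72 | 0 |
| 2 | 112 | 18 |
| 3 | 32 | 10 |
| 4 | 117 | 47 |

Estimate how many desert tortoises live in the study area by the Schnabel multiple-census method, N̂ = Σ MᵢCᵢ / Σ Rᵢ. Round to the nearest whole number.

N ≈ 472

Marked at large before each occasion: Mᵢ = Σⱼ<ᵢ (Cⱼ − Rⱼ) → M1=0, M2=72, M3=166, M4=188
Σ MᵢCᵢ = 0·72 + 72·112 + 166·32 + 188·117 = 0 + 8064 + 5312 + 21996 = 35372
Σ Rᵢ = 0 + 18 + 10 + 47 = 75
N̂ = 35372 / 75 ≈ 471.6 → 472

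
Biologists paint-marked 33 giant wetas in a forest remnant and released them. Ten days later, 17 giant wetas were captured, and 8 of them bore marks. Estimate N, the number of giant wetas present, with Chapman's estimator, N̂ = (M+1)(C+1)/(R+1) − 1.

N = 67

N̂ = (33+1)(17+1)/(8+1) − 1 = 34·18/9 − 1
= 612/9 − 1 = 68 − 1 = 67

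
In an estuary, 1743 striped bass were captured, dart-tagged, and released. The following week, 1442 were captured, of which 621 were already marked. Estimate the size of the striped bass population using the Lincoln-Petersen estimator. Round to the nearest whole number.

N ≈ 4047

N = (1743 × 1442) / 621 = 2513406 / 621 ≈ 4047.4 → 4047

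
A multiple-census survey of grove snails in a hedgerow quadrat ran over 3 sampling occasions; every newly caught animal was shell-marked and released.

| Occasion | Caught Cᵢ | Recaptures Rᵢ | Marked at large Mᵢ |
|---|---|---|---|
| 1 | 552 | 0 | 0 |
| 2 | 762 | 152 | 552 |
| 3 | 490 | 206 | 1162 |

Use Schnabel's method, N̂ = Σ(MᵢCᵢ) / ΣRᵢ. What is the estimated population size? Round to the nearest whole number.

Σ MᵢCᵢ = 0·552 + 552·762 + 1162·490 = 0 + 420624 + 569380 = 990004
Σ Rᵢ = 0 + 152 + 206 = 358
N̂ = 990004 / 358 ≈ 2765.4 → 2765

N ≈ 2765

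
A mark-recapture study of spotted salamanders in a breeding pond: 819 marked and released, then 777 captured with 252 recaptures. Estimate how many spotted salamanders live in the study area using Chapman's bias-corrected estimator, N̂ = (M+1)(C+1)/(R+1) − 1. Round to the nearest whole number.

N ≈ 2521

N̂ = (819+1)(777+1)/(252+1) − 1 = 820·778/253 − 1
= 637960/253 − 1 ≈ 2521.6 − 1 ≈ 2520.6 → 2521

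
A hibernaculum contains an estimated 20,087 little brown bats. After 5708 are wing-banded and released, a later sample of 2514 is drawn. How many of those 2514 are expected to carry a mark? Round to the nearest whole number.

expected recaptures ≈ 714

The marked fraction of the population is 5708/20087, so in a sample of 2514 expect C·(M/N) marked.
E[R] = 5708 × 2514 / 20087 = 14349912 / 20087 ≈ 714.4 → 714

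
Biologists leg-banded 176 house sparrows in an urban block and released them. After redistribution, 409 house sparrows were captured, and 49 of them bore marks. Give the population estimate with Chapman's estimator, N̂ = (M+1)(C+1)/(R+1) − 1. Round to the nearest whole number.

N ≈ 1450

N̂ = (176+1)(409+1)/(49+1) − 1 = 177·410/50 − 1
= 72570/50 − 1 ≈ 1451.4 − 1 ≈ 1450.4 → 1450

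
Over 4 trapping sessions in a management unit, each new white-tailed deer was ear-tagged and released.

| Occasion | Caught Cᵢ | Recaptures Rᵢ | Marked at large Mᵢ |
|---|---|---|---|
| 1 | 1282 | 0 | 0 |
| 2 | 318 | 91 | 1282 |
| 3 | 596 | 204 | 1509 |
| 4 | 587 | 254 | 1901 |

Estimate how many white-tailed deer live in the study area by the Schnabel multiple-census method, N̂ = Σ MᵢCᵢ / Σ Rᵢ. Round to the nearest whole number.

Σ MᵢCᵢ = 0·1282 + 1282·318 + 1509·596 + 1901·587 = 0 + 407676 + 899364 + 1115887 = 2422927
Σ Rᵢ = 0 + 91 + 204 + 254 = 549
N̂ = 2422927 / 549 ≈ 4413.3 → 4413

N ≈ 4413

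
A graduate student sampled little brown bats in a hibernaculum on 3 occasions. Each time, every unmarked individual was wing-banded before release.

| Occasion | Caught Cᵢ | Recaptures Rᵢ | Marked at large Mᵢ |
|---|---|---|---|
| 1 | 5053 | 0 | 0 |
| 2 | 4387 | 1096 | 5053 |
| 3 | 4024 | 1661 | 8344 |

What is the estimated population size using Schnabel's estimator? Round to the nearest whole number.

N ≈ 20,219

Σ MᵢCᵢ = 0·5053 + 5053·4387 + 8344·4024 = 0 + 22167511 + 33576256 = 55743767
Σ Rᵢ = 0 + 1096 + 1661 = 2757
N̂ = 55743767 / 2757 ≈ 20219.0 → 20219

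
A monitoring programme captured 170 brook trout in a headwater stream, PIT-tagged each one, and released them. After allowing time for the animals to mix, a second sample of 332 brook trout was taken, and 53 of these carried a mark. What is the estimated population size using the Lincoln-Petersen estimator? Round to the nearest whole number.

N ≈ 1065

Lincoln-Petersen assumes M/N = R/C, so N = M·C / R.
N = (170 × 332) / 53 = 56440 / 53 ≈ 1064.9 → 1065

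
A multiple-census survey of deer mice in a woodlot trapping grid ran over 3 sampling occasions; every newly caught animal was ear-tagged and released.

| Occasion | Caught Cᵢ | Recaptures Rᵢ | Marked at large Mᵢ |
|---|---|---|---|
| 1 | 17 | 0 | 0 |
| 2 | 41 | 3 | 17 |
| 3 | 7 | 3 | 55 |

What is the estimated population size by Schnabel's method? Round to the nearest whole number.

N ≈ 180

Σ MᵢCᵢ = 0·17 + 17·41 + 55·7 = 0 + 697 + 385 = 1082
Σ Rᵢ = 0 + 3 + 3 = 6
N̂ = 1082 / 6 ≈ 180.3 → 180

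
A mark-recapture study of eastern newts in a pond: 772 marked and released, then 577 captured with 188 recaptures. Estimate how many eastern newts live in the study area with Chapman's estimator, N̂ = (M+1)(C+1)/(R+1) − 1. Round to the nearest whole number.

N̂ = (772+1)(577+1)/(188+1) − 1 = 773·578/189 − 1
= 446794/189 − 1 ≈ 2364.0 − 1 ≈ 2363.0 → 2363

N ≈ 2363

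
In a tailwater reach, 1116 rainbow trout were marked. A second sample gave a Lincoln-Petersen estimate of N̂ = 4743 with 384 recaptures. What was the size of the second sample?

From N = M·C/R: C = N·R / M = 4743·384 / 1116 = 1821312 / 1116 = 1632.

C = 1632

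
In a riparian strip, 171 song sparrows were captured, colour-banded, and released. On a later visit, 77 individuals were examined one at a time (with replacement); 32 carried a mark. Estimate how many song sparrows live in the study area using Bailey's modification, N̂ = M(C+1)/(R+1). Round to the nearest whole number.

N̂ = 171·(77+1)/(32+1) = 171·78/33 = 13338/33 ≈ 404.2 → 404

N ≈ 404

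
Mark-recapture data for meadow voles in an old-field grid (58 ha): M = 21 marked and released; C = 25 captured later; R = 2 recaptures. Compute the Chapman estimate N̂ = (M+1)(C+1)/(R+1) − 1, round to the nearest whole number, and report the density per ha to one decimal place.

density ≈ 3.3 meadow voles per ha

N̂ = 22·26/3 − 1 = 572/3 − 1 ≈ 189.7 → 190
Density = N̂ / area = 190 / 58 ≈ 3.28 → 3.3 per ha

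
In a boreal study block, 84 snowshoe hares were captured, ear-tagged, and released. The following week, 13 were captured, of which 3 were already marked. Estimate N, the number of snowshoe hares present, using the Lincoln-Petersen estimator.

N = 364

If marked individuals mix randomly, R/C ≈ M/N, giving N ≈ M·C/R.
N = (84 × 13) / 3 = 1092 / 3 = 364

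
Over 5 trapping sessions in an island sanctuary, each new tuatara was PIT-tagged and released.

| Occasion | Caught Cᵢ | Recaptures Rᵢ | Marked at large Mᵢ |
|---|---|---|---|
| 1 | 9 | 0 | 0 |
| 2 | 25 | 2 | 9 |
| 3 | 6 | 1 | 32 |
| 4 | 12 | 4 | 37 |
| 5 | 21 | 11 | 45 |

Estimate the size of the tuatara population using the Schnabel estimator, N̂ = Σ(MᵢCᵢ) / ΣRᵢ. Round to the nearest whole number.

Σ MᵢCᵢ = 0·9 + 9·25 + 32·6 + 37·12 + 45·21 = 0 + 225 + 192 + 444 + 945 = 1806
Σ Rᵢ = 0 + 2 + 1 + 4 + 11 = 18
N̂ = 1806 / 18 ≈ 100.3 → 100

N ≈ 100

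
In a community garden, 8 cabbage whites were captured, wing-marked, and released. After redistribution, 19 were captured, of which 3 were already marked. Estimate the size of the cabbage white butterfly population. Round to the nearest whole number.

N ≈ 51

N = (8 × 19) / 3 = 152 / 3 ≈ 50.7 → 51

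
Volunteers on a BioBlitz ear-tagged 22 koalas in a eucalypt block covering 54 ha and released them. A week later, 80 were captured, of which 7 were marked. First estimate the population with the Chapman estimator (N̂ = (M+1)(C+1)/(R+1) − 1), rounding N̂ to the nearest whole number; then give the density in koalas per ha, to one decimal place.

density ≈ 4.3 koalas per ha

N̂ = 23·81/8 − 1 = 1863/8 − 1 ≈ 231.9 → 232
Density = N̂ / area = 232 / 54 ≈ 4.30 → 4.3 per ha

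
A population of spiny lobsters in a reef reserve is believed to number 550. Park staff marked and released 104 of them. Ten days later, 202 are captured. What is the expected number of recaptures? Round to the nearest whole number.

expected recaptures ≈ 38

The marked fraction of the population is 104/550, so in a sample of 202 expect C·(M/N) marked.
E[R] = 104 × 202 / 550 = 21008 / 550 ≈ 38.2 → 38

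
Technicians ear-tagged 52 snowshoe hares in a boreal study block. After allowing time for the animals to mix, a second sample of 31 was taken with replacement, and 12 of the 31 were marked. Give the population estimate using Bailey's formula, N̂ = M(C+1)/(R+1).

N = 128

N̂ = 52·(31+1)/(12+1) = 52·32/13 = 1664/13 = 128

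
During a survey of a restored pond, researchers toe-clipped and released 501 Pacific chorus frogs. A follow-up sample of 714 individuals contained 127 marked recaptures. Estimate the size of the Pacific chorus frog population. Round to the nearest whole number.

N ≈ 2817

N = (501 × 714) / 127 = 357714 / 127 ≈ 2816.6 → 2817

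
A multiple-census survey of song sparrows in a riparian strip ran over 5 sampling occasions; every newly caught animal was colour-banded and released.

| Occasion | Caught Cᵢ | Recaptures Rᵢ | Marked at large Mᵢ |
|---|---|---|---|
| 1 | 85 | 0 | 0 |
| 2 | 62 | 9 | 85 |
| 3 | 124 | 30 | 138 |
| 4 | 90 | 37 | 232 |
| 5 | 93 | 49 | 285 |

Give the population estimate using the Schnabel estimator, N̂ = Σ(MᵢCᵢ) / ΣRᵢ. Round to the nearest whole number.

Σ MᵢCᵢ = 0·85 + 85·62 + 138·124 + 232·90 + 285·93 = 0 + 5270 + 17112 + 20880 + 26505 = 69767
Σ Rᵢ = 0 + 9 + 30 + 37 + 49 = 125
N̂ = 69767 / 125 ≈ 558.1 → 558

N ≈ 558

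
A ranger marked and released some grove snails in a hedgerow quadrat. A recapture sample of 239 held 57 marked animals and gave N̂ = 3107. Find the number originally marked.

From N = M·C/R: M = N·R / C = 3107·57 / 239 = 177099 / 239 = 741.

M = 741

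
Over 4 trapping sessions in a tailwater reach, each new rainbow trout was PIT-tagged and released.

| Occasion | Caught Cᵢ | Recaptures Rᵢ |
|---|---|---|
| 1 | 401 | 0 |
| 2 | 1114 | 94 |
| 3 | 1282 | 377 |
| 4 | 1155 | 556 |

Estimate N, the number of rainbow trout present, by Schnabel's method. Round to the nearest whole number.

N ≈ 4825

Marked at large before each occasion: Mᵢ = Σⱼ<ᵢ (Cⱼ − Rⱼ) → M1=0, M2=401, M3=1421, M4=2326
Σ MᵢCᵢ = 0·401 + 401·1114 + 1421·1282 + 2326·1155 = 0 + 446714 + 1821722 + 2686530 = 4954966
Σ Rᵢ = 0 + 94 + 377 + 556 = 1027
N̂ = 4954966 / 1027 ≈ 4824.7 → 4825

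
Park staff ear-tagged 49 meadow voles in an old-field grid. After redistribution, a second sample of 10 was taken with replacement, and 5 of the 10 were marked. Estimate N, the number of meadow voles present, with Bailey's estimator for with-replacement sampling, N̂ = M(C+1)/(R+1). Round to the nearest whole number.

N̂ = 49·(10+1)/(5+1) = 49·11/6 = 539/6 ≈ 89.8 → 90

N ≈ 90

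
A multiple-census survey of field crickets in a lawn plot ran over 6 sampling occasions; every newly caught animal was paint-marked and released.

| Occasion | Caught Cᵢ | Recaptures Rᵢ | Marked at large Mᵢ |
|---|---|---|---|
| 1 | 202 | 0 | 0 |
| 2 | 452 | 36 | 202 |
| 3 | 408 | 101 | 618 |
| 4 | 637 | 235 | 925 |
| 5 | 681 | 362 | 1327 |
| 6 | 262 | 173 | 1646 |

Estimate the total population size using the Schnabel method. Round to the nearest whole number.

N ≈ 2500

Σ MᵢCᵢ = 0·202 + 202·452 + 618·408 + 925·637 + 1327·681 + 1646·262 = 0 + 91304 + 252144 + 589225 + 903687 + 431252 = 2267612
Σ Rᵢ = 0 + 36 + 101 + 235 + 362 + 173 = 907
N̂ = 2267612 / 907 ≈ 2500.1 → 2500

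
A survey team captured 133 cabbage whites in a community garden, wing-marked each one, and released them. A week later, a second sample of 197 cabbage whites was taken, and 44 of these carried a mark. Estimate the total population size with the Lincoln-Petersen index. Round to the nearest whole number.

N = (133 × 197) / 44 = 26201 / 44 ≈ 595.48 → 595

N ≈ 595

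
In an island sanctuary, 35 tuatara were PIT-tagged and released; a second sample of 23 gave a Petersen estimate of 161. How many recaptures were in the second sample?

R = 5

From N = M·C/R: R = M·C / N = 35·23 / 161 = 805 / 161 = 5.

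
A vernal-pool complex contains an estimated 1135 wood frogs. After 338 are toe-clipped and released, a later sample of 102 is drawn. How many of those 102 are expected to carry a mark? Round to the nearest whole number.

Expected recaptures E[R] = M·C / N.
E[R] = 338 × 102 / 1135 = 34476 / 1135 ≈ 30.4 → 30

expected recaptures ≈ 30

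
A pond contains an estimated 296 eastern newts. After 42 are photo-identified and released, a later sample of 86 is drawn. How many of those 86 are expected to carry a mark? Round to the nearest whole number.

Expected recaptures E[R] = M·C / N.
E[R] = 42 × 86 / 296 = 3612 / 296 ≈ 12.2 → 12

expected recaptures ≈ 12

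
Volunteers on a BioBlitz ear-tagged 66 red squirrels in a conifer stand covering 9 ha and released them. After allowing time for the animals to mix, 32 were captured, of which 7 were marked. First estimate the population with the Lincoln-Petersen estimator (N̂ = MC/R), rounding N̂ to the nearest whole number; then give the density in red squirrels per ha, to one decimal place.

density ≈ 33.6 red squirrels per ha

N̂ = 66·32/7 = 2112/7 ≈ 301.7 → 302
Density = N̂ / area = 302 / 9 ≈ 33.56 → 33.6 per ha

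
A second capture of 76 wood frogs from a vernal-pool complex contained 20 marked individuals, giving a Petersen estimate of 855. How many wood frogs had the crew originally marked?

From N = M·C/R: M = N·R / C = 855·20 / 76 = 17100 / 76 = 225.

M = 225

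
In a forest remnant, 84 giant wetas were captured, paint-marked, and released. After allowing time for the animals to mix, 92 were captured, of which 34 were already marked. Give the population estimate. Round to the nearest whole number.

N ≈ 227

N = (84 × 92) / 34 = 7728 / 34 ≈ 227.3 → 227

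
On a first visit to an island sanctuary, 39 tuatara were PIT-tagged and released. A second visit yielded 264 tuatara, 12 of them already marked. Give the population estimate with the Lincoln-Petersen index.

Lincoln-Petersen assumes M/N = R/C, so N = M·C / R.
N = (39 × 264) / 12 = 10296 / 12 = 858

N = 858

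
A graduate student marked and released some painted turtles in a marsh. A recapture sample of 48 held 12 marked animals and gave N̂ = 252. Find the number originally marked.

M = 63

From N = M·C/R: M = N·R / C = 252·12 / 48 = 3024 / 48 = 63.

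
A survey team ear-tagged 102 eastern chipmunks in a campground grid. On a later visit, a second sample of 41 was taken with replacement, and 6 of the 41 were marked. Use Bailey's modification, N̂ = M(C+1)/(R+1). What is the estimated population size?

N = 612

N̂ = 102·(41+1)/(6+1) = 102·42/7 = 4284/7 = 612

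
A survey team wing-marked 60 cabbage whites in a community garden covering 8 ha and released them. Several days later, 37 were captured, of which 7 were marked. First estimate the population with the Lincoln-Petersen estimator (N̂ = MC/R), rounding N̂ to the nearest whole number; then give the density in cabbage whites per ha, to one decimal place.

density ≈ 39.6 cabbage whites per ha

N̂ = 60·37/7 = 2220/7 ≈ 317.1 → 317
Density = N̂ / area = 317 / 8 ≈ 39.62 → 39.6 per ha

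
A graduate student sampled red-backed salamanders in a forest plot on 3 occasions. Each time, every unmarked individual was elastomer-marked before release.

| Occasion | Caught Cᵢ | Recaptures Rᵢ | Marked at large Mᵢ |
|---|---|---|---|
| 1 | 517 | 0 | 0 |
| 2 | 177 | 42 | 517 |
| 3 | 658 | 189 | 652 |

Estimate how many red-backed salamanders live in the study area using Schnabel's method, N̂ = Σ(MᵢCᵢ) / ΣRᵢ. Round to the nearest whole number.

Σ MᵢCᵢ = 0·517 + 517·177 + 652·658 = 0 + 91509 + 429016 = 520525
Σ Rᵢ = 0 + 42 + 189 = 231
N̂ = 520525 / 231 ≈ 2253.4 → 2253

N ≈ 2253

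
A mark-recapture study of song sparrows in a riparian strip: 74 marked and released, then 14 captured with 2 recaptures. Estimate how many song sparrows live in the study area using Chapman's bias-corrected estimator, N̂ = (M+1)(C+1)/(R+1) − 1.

N = 374

N̂ = (74+1)(14+1)/(2+1) − 1 = 75·15/3 − 1
= 1125/3 − 1 = 375 − 1 = 374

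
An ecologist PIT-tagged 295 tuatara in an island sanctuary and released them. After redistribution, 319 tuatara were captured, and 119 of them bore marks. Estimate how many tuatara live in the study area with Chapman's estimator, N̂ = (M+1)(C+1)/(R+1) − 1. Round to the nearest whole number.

N̂ = (295+1)(319+1)/(119+1) − 1 = 296·320/120 − 1
= 94720/120 − 1 ≈ 789.3 − 1 ≈ 788.3 → 788

N ≈ 788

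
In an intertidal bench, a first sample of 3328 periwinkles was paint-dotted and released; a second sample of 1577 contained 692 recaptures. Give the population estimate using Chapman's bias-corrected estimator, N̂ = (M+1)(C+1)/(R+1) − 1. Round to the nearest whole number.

N̂ = (3328+1)(1577+1)/(692+1) − 1 = 3329·1578/693 − 1
= 5253162/693 − 1 ≈ 7580.3 − 1 ≈ 7579.3 → 7579

N ≈ 7579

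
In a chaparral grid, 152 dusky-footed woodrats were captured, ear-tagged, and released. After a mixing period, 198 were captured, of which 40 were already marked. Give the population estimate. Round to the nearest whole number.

N ≈ 752

N = (152 × 198) / 40 = 30096 / 40 ≈ 752.4 → 752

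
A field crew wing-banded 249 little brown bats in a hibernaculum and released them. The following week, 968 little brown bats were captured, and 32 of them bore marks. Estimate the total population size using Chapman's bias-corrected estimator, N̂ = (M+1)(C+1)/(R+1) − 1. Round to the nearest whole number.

N̂ = (249+1)(968+1)/(32+1) − 1 = 250·969/33 − 1
= 242250/33 − 1 ≈ 7340.9 − 1 ≈ 7339.9 → 7340

N ≈ 7340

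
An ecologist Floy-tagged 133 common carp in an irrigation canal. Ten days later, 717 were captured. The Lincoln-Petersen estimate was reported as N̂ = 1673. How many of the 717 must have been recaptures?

R = 57

From N = M·C/R: R = M·C / N = 133·717 / 1673 = 95361 / 1673 = 57.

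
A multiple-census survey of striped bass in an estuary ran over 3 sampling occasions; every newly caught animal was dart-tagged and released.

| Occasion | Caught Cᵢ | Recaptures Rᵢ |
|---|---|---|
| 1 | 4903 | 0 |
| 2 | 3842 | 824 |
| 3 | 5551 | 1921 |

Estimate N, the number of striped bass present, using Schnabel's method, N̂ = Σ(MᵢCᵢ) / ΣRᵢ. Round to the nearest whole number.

Marked at large before each occasion: Mᵢ = Σⱼ<ᵢ (Cⱼ − Rⱼ) → M1=0, M2=4903, M3=7921
Σ MᵢCᵢ = 0·4903 + 4903·3842 + 7921·5551 = 0 + 18837326 + 43969471 = 62806797
Σ Rᵢ = 0 + 824 + 1921 = 2745
N̂ = 62806797 / 2745 ≈ 22880.4 → 22880

N ≈ 22,880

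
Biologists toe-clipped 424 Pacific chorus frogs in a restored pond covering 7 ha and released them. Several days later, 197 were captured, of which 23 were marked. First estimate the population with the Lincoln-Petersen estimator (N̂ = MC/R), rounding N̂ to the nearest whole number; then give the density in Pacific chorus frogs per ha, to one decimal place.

density ≈ 518.9 Pacific chorus frogs per ha

N̂ = 424·197/23 = 83528/23 ≈ 3631.7 → 3632
Density = N̂ / area = 3632 / 7 ≈ 518.86 → 518.9 per ha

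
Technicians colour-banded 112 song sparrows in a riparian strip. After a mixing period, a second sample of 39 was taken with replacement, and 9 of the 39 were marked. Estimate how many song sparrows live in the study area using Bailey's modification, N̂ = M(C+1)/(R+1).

N̂ = 112·(39+1)/(9+1) = 112·40/10 = 4480/10 = 448

N = 448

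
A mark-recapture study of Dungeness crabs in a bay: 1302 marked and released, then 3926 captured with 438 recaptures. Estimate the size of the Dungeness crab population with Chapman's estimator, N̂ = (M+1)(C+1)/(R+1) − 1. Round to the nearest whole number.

N̂ = (1302+1)(3926+1)/(438+1) − 1 = 1303·3927/439 − 1
= 5116881/439 − 1 ≈ 11655.8 − 1 ≈ 11654.8 → 11655

N ≈ 11,655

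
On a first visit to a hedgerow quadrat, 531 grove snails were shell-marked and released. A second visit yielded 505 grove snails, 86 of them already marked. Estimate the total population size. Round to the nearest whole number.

If marked individuals mix randomly, R/C ≈ M/N, giving N ≈ M·C/R.
N = (531 × 505) / 86 = 268155 / 86 ≈ 3118.1 → 3118

N ≈ 3118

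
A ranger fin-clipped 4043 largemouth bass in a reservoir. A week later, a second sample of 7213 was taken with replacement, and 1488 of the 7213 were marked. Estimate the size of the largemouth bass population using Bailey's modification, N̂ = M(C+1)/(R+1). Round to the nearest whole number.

N ≈ 19,588

N̂ = 4043·(7213+1)/(1488+1) = 4043·7214/1489 = 29166202/1489 ≈ 19587.8 → 19588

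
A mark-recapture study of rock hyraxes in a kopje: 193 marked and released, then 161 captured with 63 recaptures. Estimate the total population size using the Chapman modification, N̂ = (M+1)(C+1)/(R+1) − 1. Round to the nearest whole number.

N ≈ 490

N̂ = (193+1)(161+1)/(63+1) − 1 = 194·162/64 − 1
= 31428/64 − 1 ≈ 491.1 − 1 ≈ 490.1 → 490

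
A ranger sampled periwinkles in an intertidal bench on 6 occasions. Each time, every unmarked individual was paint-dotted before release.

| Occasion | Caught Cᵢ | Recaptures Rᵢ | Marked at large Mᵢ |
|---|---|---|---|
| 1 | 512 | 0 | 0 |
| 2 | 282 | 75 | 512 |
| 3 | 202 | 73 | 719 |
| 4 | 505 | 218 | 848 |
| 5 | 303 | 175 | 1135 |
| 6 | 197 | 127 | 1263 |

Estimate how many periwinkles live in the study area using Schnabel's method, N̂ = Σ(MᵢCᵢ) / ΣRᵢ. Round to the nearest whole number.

Σ MᵢCᵢ = 0·512 + 512·282 + 719·202 + 848·505 + 1135·303 + 1263·197 = 0 + 144384 + 145238 + 428240 + 343905 + 248811 = 1310578
Σ Rᵢ = 0 + 75 + 73 + 218 + 175 + 127 = 668
N̂ = 1310578 / 668 ≈ 1961.9 → 1962

N ≈ 1962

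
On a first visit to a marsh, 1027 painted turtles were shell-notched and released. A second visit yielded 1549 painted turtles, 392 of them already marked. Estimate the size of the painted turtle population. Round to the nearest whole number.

N = (1027 × 1549) / 392 = 1590823 / 392 ≈ 4058.2 → 4058

N ≈ 4058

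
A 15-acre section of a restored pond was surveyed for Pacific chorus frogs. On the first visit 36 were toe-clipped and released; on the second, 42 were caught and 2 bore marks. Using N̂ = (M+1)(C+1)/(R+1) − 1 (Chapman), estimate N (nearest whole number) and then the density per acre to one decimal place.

density ≈ 35.3 Pacific chorus frogs per acre

N̂ = 37·43/3 − 1 = 1591/3 − 1 ≈ 529.3 → 529
Density = N̂ / area = 529 / 15 ≈ 35.27 → 35.3 per acre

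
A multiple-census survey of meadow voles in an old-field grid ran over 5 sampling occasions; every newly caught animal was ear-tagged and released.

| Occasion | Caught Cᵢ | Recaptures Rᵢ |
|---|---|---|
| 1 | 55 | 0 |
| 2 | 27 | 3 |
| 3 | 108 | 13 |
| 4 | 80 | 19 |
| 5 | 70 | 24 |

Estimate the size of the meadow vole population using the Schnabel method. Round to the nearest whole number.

Marked at large before each occasion: Mᵢ = Σⱼ<ᵢ (Cⱼ − Rⱼ) → M1=0, M2=55, M3=79, M4=174, M5=235
Σ MᵢCᵢ = 0·55 + 55·27 + 79·108 + 174·80 + 235·70 = 0 + 1485 + 8532 + 13920 + 16450 = 40387
Σ Rᵢ = 0 + 3 + 13 + 19 + 24 = 59
N̂ = 40387 / 59 ≈ 684.5 → 685

N ≈ 685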